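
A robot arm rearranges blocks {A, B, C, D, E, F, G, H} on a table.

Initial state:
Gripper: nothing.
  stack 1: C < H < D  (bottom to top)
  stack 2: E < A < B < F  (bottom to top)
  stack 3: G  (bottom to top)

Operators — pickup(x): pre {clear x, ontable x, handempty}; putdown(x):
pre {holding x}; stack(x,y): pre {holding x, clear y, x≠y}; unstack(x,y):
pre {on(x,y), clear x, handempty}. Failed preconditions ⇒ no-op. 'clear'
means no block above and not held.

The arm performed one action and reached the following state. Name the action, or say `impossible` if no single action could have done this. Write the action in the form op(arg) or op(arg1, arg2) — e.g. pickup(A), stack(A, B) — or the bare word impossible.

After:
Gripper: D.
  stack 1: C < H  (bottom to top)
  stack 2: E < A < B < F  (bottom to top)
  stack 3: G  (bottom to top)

target: towers=[C/H; E/A/B/F; G] holding=D
         pickup(G) → towers=[C/H/D; E/A/B/F] holding=G
     unstack(F, B) → towers=[C/H/D; E/A/B; G] holding=F
     unstack(D, H) → towers=[C/H; E/A/B/F; G] holding=D  ← match

unstack(D, H)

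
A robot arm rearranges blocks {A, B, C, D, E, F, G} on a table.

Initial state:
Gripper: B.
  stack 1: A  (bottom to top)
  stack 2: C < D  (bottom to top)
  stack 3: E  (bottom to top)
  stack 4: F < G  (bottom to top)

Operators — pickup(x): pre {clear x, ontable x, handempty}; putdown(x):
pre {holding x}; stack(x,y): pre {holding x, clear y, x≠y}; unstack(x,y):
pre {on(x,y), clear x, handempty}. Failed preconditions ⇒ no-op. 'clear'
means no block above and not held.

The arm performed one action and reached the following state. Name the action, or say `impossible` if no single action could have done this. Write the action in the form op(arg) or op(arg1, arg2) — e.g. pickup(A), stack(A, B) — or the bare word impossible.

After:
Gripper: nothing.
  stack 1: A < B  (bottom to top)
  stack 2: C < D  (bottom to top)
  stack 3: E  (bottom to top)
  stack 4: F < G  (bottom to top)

target: towers=[A/B; C/D; E; F/G] holding=-
        putdown(B) → towers=[A; B; C/D; E; F/G] holding=-
       stack(B, G) → towers=[A; C/D; E; F/G/B] holding=-
       stack(B, D) → towers=[A; C/D/B; E; F/G] holding=-
       stack(B, A) → towers=[A/B; C/D; E; F/G] holding=-  ← match
       stack(B, E) → towers=[A; C/D; E/B; F/G] holding=-

stack(B, A)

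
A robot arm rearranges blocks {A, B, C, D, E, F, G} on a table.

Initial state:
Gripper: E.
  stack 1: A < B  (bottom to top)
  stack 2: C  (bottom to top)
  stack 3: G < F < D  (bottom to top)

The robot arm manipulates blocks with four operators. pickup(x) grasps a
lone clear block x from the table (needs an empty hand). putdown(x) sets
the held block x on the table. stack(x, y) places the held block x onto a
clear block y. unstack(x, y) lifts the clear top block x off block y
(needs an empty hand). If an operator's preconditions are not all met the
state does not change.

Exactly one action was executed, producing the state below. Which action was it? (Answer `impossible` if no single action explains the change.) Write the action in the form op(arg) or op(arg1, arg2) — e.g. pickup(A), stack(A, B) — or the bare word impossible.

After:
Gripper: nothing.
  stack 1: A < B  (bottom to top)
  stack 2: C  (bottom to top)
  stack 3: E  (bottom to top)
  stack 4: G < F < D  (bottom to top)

target: towers=[A/B; C; E; G/F/D] holding=-
        putdown(E) → towers=[A/B; C; E; G/F/D] holding=-  ← match
       stack(E, B) → towers=[A/B/E; C; G/F/D] holding=-
       stack(E, D) → towers=[A/B; C; G/F/D/E] holding=-
       stack(E, C) → towers=[A/B; C/E; G/F/D] holding=-

putdown(E)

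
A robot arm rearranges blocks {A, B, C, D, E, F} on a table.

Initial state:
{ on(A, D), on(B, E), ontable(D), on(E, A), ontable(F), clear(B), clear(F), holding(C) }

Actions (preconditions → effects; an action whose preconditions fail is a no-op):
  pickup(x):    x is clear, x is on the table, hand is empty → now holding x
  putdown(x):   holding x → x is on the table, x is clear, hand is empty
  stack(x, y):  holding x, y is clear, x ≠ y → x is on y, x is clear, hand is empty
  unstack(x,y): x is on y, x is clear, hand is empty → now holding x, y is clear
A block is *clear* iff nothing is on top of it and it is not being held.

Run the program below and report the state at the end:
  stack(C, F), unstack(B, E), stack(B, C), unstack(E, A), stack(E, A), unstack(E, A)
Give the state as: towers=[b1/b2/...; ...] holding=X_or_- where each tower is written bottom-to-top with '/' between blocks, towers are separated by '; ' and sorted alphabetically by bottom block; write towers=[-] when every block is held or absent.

step 1 (stack(C, F)): towers=[D/A/E/B; F/C] holding=-
step 2 (unstack(B, E)): towers=[D/A/E; F/C] holding=B
step 3 (stack(B, C)): towers=[D/A/E; F/C/B] holding=-
step 4 (unstack(E, A)): towers=[D/A; F/C/B] holding=E
step 5 (stack(E, A)): towers=[D/A/E; F/C/B] holding=-
step 6 (unstack(E, A)): towers=[D/A; F/C/B] holding=E

towers=[D/A; F/C/B] holding=E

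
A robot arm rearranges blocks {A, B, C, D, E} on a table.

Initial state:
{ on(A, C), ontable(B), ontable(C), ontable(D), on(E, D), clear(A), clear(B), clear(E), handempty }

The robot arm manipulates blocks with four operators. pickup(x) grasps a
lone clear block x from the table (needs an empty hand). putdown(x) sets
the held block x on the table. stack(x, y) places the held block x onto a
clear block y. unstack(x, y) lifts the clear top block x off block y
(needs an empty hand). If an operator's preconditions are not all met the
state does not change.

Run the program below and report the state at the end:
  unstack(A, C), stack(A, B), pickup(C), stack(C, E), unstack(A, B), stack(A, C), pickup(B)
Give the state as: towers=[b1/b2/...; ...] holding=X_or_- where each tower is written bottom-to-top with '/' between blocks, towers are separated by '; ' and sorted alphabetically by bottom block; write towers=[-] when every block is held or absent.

step 1 (unstack(A, C)): towers=[B; C; D/E] holding=A
step 2 (stack(A, B)): towers=[B/A; C; D/E] holding=-
step 3 (pickup(C)): towers=[B/A; D/E] holding=C
step 4 (stack(C, E)): towers=[B/A; D/E/C] holding=-
step 5 (unstack(A, B)): towers=[B; D/E/C] holding=A
step 6 (stack(A, C)): towers=[B; D/E/C/A] holding=-
step 7 (pickup(B)): towers=[D/E/C/A] holding=B

towers=[D/E/C/A] holding=B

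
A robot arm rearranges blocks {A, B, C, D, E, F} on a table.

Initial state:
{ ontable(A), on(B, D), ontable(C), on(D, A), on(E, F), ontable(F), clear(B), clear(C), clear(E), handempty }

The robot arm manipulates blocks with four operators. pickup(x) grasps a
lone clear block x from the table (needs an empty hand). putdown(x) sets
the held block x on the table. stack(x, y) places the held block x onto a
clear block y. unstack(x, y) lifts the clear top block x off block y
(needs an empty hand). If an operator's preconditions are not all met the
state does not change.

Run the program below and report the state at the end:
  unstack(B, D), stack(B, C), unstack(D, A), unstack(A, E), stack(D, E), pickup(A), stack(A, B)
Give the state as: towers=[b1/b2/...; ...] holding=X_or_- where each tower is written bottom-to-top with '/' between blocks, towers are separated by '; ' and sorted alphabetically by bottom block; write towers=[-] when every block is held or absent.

towers=[C/B/A; F/E/D] holding=-

step 1 (unstack(B, D)): towers=[A/D; C; F/E] holding=B
step 2 (stack(B, C)): towers=[A/D; C/B; F/E] holding=-
step 3 (unstack(D, A)): towers=[A; C/B; F/E] holding=D
step 4 (unstack(A, E)) [no-op]: towers=[A; C/B; F/E] holding=D
step 5 (stack(D, E)): towers=[A; C/B; F/E/D] holding=-
step 6 (pickup(A)): towers=[C/B; F/E/D] holding=A
step 7 (stack(A, B)): towers=[C/B/A; F/E/D] holding=-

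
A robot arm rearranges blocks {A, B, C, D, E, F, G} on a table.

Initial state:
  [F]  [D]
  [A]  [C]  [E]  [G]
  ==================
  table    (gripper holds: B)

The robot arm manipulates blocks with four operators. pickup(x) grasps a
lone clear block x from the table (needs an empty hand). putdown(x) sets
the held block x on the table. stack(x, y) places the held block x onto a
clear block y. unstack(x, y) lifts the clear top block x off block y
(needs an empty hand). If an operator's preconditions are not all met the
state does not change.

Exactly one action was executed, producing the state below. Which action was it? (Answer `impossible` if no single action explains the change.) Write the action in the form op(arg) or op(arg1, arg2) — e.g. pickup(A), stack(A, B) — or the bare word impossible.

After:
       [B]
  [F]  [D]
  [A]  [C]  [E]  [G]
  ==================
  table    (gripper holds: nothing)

target: towers=[A/F; C/D/B; E; G] holding=-
        putdown(B) → towers=[A/F; B; C/D; E; G] holding=-
       stack(B, F) → towers=[A/F/B; C/D; E; G] holding=-
       stack(B, G) → towers=[A/F; C/D; E; G/B] holding=-
       stack(B, D) → towers=[A/F; C/D/B; E; G] holding=-  ← match
       stack(B, E) → towers=[A/F; C/D; E/B; G] holding=-

stack(B, D)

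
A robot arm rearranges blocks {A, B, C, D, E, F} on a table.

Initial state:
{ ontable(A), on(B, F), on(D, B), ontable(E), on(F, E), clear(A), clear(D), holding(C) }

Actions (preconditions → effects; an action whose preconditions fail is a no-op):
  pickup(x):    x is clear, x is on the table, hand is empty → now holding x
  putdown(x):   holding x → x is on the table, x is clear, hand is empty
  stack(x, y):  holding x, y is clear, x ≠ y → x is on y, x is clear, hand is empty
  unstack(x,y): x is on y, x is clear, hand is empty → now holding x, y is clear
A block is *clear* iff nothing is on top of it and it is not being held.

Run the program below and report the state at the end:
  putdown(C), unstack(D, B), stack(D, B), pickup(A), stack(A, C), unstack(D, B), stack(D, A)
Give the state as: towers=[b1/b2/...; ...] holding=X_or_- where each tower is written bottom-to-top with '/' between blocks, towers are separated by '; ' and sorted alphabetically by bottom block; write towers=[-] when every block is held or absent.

step 1 (putdown(C)): towers=[A; C; E/F/B/D] holding=-
step 2 (unstack(D, B)): towers=[A; C; E/F/B] holding=D
step 3 (stack(D, B)): towers=[A; C; E/F/B/D] holding=-
step 4 (pickup(A)): towers=[C; E/F/B/D] holding=A
step 5 (stack(A, C)): towers=[C/A; E/F/B/D] holding=-
step 6 (unstack(D, B)): towers=[C/A; E/F/B] holding=D
step 7 (stack(D, A)): towers=[C/A/D; E/F/B] holding=-

towers=[C/A/D; E/F/B] holding=-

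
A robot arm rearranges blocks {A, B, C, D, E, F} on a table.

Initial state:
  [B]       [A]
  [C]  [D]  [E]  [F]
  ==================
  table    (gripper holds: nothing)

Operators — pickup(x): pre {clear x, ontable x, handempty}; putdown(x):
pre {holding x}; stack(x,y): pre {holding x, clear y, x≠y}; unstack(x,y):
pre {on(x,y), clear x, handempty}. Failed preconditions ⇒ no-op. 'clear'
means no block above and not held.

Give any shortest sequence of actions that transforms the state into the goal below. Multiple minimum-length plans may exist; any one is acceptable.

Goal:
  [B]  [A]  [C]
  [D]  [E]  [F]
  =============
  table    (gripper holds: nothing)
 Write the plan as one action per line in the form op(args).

step 1 (unstack(B, C)): towers=[C; D; E/A; F] holding=B
step 2 (stack(B, D)): towers=[C; D/B; E/A; F] holding=-
step 3 (pickup(C)): towers=[D/B; E/A; F] holding=C
step 4 (stack(C, F)): towers=[D/B; E/A; F/C] holding=-
goal check: towers=[D/B; E/A; F/C] holding=- — reached (length 4, optimal by BFS)

unstack(B, C)
stack(B, D)
pickup(C)
stack(C, F)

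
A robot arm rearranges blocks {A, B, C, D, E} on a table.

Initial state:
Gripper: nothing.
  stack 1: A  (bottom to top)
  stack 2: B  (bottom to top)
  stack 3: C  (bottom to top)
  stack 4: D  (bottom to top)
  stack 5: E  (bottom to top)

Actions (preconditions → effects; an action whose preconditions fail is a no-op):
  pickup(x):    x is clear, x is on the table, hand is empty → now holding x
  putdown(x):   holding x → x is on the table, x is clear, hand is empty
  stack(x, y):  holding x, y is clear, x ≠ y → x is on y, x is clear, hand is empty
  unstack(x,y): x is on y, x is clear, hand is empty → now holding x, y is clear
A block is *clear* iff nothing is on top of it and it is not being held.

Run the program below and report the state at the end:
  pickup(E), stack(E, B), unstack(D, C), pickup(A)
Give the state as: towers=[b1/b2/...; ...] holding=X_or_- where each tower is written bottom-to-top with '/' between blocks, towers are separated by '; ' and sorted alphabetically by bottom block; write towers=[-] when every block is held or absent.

step 1 (pickup(E)): towers=[A; B; C; D] holding=E
step 2 (stack(E, B)): towers=[A; B/E; C; D] holding=-
step 3 (unstack(D, C)) [no-op]: towers=[A; B/E; C; D] holding=-
step 4 (pickup(A)): towers=[B/E; C; D] holding=A

towers=[B/E; C; D] holding=A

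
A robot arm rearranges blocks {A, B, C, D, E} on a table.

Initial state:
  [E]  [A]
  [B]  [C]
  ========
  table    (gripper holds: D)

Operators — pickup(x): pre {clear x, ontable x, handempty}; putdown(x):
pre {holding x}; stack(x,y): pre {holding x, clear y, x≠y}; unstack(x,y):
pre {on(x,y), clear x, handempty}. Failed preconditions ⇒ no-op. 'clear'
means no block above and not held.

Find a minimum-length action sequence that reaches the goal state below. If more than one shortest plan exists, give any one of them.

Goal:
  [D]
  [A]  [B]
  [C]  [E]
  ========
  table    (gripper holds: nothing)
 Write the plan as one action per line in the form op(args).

stack(D, A)
unstack(E, B)
putdown(E)
pickup(B)
stack(B, E)

step 1 (stack(D, A)): towers=[B/E; C/A/D] holding=-
step 2 (unstack(E, B)): towers=[B; C/A/D] holding=E
step 3 (putdown(E)): towers=[B; C/A/D; E] holding=-
step 4 (pickup(B)): towers=[C/A/D; E] holding=B
step 5 (stack(B, E)): towers=[C/A/D; E/B] holding=-
goal check: towers=[C/A/D; E/B] holding=- — reached (length 5, optimal by BFS)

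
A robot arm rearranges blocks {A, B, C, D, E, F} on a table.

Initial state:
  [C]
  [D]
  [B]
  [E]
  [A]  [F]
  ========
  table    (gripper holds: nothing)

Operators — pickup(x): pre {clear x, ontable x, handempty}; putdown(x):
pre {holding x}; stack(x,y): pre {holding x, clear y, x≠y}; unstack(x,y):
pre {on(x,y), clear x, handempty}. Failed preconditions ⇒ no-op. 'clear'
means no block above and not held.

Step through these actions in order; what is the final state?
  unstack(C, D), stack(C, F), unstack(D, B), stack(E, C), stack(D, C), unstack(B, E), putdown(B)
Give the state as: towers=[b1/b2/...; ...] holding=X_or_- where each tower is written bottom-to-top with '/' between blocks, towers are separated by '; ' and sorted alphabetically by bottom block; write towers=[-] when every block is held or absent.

towers=[A/E; B; F/C/D] holding=-

step 1 (unstack(C, D)): towers=[A/E/B/D; F] holding=C
step 2 (stack(C, F)): towers=[A/E/B/D; F/C] holding=-
step 3 (unstack(D, B)): towers=[A/E/B; F/C] holding=D
step 4 (stack(E, C)) [no-op]: towers=[A/E/B; F/C] holding=D
step 5 (stack(D, C)): towers=[A/E/B; F/C/D] holding=-
step 6 (unstack(B, E)): towers=[A/E; F/C/D] holding=B
step 7 (putdown(B)): towers=[A/E; B; F/C/D] holding=-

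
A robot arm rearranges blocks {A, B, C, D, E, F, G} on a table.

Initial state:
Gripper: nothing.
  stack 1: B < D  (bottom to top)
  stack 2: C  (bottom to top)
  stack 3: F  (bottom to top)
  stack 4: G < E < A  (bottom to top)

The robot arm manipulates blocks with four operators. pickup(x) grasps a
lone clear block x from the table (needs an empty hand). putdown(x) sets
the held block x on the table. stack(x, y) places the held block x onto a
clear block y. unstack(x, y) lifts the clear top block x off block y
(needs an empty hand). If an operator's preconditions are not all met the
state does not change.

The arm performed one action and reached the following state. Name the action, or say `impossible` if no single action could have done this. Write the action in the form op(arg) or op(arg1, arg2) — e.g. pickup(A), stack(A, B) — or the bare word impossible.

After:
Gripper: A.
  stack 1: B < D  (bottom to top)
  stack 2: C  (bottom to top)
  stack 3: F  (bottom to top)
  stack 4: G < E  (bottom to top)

target: towers=[B/D; C; F; G/E] holding=A
         pickup(F) → towers=[B/D; C; G/E/A] holding=F
     unstack(D, B) → towers=[B; C; F; G/E/A] holding=D
     unstack(A, E) → towers=[B/D; C; F; G/E] holding=A  ← match
         pickup(C) → towers=[B/D; F; G/E/A] holding=C

unstack(A, E)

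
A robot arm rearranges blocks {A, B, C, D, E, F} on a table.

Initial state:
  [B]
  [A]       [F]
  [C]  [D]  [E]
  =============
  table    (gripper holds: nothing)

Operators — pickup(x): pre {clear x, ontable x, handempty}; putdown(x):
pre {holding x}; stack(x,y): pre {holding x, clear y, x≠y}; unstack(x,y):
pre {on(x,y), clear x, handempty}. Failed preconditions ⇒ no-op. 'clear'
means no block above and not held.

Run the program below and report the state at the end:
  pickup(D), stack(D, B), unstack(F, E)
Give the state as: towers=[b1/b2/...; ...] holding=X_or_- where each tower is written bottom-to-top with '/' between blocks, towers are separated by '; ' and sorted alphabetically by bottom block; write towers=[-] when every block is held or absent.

towers=[C/A/B/D; E] holding=F

step 1 (pickup(D)): towers=[C/A/B; E/F] holding=D
step 2 (stack(D, B)): towers=[C/A/B/D; E/F] holding=-
step 3 (unstack(F, E)): towers=[C/A/B/D; E] holding=F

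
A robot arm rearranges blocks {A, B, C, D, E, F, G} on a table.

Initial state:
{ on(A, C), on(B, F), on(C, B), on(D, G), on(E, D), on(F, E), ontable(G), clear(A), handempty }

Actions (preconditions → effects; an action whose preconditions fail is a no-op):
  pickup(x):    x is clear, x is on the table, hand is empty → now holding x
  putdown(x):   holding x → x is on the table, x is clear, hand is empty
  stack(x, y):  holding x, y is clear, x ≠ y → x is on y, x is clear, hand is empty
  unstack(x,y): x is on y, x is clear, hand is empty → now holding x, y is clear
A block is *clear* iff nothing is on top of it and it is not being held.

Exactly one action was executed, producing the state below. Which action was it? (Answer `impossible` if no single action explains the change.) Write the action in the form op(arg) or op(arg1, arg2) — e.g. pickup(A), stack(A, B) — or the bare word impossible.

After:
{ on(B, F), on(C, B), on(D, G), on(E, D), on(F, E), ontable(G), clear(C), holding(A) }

unstack(A, C)

target: towers=[G/D/E/F/B/C] holding=A
     unstack(A, C) → towers=[G/D/E/F/B/C] holding=A  ← match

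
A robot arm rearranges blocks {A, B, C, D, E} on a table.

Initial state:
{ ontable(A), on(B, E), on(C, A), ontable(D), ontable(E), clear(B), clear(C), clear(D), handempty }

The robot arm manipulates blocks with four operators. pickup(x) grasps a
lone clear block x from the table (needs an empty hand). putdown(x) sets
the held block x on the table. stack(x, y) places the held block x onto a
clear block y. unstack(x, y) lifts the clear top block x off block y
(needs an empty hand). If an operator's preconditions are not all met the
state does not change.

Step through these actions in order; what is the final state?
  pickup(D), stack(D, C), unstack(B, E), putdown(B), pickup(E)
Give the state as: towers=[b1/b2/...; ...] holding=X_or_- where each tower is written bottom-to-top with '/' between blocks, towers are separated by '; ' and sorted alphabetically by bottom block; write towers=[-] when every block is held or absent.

towers=[A/C/D; B] holding=E

step 1 (pickup(D)): towers=[A/C; E/B] holding=D
step 2 (stack(D, C)): towers=[A/C/D; E/B] holding=-
step 3 (unstack(B, E)): towers=[A/C/D; E] holding=B
step 4 (putdown(B)): towers=[A/C/D; B; E] holding=-
step 5 (pickup(E)): towers=[A/C/D; B] holding=E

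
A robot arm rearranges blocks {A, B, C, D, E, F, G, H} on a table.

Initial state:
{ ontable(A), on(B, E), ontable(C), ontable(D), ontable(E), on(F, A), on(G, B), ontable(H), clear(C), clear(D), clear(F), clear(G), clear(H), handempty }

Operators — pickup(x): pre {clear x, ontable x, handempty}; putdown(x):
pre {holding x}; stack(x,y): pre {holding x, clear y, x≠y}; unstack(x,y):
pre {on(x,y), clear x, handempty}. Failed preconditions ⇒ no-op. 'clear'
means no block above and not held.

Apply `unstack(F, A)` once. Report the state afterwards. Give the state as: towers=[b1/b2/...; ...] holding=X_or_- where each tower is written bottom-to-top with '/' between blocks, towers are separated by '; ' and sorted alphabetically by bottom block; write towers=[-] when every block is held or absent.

towers=[A; C; D; E/B/G; H] holding=F

before: towers=[A/F; C; D; E/B/G; H] holding=-
pre[unstack(F, A)]: on(F,A) ✓, clear(F) ✓, handempty ✓
all met → apply unstack(F, A)
after:  towers=[A; C; D; E/B/G; H] holding=F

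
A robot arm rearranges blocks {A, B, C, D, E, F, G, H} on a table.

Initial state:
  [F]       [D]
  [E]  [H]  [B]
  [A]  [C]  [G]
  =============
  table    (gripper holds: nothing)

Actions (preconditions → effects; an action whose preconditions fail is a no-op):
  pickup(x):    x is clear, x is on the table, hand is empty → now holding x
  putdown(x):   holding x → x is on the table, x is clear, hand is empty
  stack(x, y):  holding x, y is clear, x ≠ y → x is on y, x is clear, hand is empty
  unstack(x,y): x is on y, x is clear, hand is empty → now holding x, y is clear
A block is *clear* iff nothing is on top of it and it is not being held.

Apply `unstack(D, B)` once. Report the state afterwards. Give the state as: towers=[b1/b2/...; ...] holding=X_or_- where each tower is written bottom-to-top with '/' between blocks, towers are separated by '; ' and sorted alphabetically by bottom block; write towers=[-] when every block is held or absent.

before: towers=[A/E/F; C/H; G/B/D] holding=-
pre[unstack(D, B)]: on(D,B) ok, clear(D) ok, handempty ok
all met → apply unstack(D, B)
after:  towers=[A/E/F; C/H; G/B] holding=D

towers=[A/E/F; C/H; G/B] holding=D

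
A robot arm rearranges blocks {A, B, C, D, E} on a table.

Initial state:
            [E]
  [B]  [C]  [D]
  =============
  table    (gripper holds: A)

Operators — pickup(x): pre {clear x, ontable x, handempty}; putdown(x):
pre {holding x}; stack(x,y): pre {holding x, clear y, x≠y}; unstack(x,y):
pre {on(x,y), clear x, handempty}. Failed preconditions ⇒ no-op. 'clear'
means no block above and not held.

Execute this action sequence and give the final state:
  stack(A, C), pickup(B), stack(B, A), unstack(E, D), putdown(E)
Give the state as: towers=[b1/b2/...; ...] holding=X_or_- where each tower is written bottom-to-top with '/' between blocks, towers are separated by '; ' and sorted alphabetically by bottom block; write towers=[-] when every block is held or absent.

step 1 (stack(A, C)): towers=[B; C/A; D/E] holding=-
step 2 (pickup(B)): towers=[C/A; D/E] holding=B
step 3 (stack(B, A)): towers=[C/A/B; D/E] holding=-
step 4 (unstack(E, D)): towers=[C/A/B; D] holding=E
step 5 (putdown(E)): towers=[C/A/B; D; E] holding=-

towers=[C/A/B; D; E] holding=-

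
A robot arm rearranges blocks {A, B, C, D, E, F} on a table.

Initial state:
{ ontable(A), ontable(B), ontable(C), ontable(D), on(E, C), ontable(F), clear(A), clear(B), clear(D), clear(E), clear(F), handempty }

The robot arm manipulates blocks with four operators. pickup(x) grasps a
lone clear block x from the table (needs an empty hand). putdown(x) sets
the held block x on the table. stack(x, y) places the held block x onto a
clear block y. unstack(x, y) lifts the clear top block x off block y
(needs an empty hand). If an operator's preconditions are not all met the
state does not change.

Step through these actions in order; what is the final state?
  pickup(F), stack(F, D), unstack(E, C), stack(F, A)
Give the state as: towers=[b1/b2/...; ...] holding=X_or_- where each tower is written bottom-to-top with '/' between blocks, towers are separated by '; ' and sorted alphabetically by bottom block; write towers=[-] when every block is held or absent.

step 1 (pickup(F)): towers=[A; B; C/E; D] holding=F
step 2 (stack(F, D)): towers=[A; B; C/E; D/F] holding=-
step 3 (unstack(E, C)): towers=[A; B; C; D/F] holding=E
step 4 (stack(F, A)) [no-op]: towers=[A; B; C; D/F] holding=E

towers=[A; B; C; D/F] holding=E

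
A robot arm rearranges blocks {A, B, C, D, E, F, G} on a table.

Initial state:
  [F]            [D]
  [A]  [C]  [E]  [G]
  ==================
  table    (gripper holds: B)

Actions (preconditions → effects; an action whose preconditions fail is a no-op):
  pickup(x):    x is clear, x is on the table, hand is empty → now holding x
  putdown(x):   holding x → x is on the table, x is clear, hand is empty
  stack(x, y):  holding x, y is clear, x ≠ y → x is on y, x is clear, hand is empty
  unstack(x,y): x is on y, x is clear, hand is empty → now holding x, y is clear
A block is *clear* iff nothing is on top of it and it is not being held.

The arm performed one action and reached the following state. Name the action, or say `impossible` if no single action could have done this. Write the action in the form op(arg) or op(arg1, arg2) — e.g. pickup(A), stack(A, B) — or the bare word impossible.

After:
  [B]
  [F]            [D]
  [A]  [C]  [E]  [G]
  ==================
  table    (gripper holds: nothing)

stack(B, F)

target: towers=[A/F/B; C; E; G/D] holding=-
        putdown(B) → towers=[A/F; B; C; E; G/D] holding=-
       stack(B, F) → towers=[A/F/B; C; E; G/D] holding=-  ← match
       stack(B, D) → towers=[A/F; C; E; G/D/B] holding=-
       stack(B, E) → towers=[A/F; C; E/B; G/D] holding=-
       stack(B, C) → towers=[A/F; C/B; E; G/D] holding=-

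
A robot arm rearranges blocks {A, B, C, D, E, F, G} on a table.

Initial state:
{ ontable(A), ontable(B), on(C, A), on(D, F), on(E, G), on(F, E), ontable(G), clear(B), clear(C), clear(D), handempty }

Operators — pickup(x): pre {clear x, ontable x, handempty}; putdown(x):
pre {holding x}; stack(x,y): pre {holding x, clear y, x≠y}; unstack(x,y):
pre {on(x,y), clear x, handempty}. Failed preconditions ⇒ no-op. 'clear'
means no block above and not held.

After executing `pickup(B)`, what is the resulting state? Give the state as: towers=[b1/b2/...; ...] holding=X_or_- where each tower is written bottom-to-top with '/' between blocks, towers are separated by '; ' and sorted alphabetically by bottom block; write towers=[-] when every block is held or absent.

towers=[A/C; G/E/F/D] holding=B

before: towers=[A/C; B; G/E/F/D] holding=-
pre[pickup(B)]: clear(B) yes, ontable(B) yes, handempty yes
all met → apply pickup(B)
after:  towers=[A/C; G/E/F/D] holding=B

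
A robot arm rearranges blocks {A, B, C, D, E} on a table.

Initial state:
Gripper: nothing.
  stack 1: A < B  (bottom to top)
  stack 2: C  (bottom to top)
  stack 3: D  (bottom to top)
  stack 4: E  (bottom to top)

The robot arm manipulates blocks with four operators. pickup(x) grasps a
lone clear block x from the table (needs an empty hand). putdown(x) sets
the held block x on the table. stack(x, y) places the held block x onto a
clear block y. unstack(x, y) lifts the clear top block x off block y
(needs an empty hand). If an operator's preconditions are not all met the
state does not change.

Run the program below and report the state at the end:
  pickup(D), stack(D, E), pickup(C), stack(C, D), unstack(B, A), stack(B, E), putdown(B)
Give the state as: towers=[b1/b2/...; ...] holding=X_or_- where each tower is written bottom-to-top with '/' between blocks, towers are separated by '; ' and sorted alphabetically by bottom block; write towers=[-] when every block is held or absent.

towers=[A; B; E/D/C] holding=-

step 1 (pickup(D)): towers=[A/B; C; E] holding=D
step 2 (stack(D, E)): towers=[A/B; C; E/D] holding=-
step 3 (pickup(C)): towers=[A/B; E/D] holding=C
step 4 (stack(C, D)): towers=[A/B; E/D/C] holding=-
step 5 (unstack(B, A)): towers=[A; E/D/C] holding=B
step 6 (stack(B, E)) [no-op]: towers=[A; E/D/C] holding=B
step 7 (putdown(B)): towers=[A; B; E/D/C] holding=-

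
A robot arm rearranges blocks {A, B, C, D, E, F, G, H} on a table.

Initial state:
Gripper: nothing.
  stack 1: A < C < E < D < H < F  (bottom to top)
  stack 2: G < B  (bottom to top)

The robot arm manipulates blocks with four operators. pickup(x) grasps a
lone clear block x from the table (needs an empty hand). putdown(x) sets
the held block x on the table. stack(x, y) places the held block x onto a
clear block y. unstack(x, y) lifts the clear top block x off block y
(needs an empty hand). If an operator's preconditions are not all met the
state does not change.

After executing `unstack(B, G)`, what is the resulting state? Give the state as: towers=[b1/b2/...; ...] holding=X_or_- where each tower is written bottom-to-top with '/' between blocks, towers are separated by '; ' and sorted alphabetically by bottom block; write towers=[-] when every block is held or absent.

towers=[A/C/E/D/H/F; G] holding=B

before: towers=[A/C/E/D/H/F; G/B] holding=-
pre[unstack(B, G)]: on(B,G) ✓, clear(B) ✓, handempty ✓
all met → apply unstack(B, G)
after:  towers=[A/C/E/D/H/F; G] holding=B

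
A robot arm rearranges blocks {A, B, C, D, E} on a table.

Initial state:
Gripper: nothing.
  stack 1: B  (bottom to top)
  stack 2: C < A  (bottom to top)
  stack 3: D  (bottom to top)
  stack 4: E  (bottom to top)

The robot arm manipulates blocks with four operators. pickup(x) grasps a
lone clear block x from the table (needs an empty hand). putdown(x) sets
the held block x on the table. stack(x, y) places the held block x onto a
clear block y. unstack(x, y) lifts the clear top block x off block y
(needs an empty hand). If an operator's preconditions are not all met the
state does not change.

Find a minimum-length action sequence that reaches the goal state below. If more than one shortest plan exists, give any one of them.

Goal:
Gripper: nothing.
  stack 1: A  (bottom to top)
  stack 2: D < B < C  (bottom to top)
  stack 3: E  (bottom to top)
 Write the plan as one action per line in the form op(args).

step 1 (pickup(B)): towers=[C/A; D; E] holding=B
step 2 (stack(B, D)): towers=[C/A; D/B; E] holding=-
step 3 (unstack(A, C)): towers=[C; D/B; E] holding=A
step 4 (putdown(A)): towers=[A; C; D/B; E] holding=-
step 5 (pickup(C)): towers=[A; D/B; E] holding=C
step 6 (stack(C, B)): towers=[A; D/B/C; E] holding=-
goal check: towers=[A; D/B/C; E] holding=- — reached (length 6, optimal by BFS)

pickup(B)
stack(B, D)
unstack(A, C)
putdown(A)
pickup(C)
stack(C, B)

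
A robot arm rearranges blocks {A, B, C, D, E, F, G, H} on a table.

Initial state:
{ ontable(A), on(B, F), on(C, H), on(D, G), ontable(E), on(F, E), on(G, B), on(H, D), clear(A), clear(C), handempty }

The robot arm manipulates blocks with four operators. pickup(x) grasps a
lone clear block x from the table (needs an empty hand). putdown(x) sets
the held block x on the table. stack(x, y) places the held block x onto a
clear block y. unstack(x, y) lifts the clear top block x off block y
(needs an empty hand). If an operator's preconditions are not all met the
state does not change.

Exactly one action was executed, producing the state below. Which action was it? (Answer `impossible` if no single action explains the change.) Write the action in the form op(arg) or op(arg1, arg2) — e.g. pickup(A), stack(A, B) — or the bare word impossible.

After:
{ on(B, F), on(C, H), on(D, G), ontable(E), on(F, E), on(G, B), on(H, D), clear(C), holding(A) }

target: towers=[E/F/B/G/D/H/C] holding=A
         pickup(A) → towers=[E/F/B/G/D/H/C] holding=A  ← match
     unstack(C, H) → towers=[A; E/F/B/G/D/H] holding=C

pickup(A)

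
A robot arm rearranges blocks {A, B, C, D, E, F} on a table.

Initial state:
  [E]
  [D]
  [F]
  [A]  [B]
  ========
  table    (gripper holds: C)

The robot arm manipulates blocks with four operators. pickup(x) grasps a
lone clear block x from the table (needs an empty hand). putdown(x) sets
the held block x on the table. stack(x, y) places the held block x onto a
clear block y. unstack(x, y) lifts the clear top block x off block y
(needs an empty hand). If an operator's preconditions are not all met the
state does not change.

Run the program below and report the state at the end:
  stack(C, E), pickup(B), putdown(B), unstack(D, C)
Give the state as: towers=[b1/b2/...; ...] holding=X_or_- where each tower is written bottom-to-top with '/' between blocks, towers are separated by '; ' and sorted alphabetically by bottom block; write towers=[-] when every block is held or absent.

towers=[A/F/D/E/C; B] holding=-

step 1 (stack(C, E)): towers=[A/F/D/E/C; B] holding=-
step 2 (pickup(B)): towers=[A/F/D/E/C] holding=B
step 3 (putdown(B)): towers=[A/F/D/E/C; B] holding=-
step 4 (unstack(D, C)) [no-op]: towers=[A/F/D/E/C; B] holding=-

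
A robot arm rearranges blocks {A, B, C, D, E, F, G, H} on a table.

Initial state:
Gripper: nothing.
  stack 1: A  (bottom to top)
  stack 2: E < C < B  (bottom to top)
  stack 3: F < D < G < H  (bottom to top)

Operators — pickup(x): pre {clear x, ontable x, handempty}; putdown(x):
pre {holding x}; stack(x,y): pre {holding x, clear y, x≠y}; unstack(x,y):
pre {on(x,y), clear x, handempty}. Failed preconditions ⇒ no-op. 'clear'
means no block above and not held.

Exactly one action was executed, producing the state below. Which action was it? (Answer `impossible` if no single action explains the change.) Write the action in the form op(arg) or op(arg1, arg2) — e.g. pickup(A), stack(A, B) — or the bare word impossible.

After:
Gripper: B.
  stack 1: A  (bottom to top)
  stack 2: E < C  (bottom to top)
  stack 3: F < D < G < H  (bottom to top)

target: towers=[A; E/C; F/D/G/H] holding=B
         pickup(A) → towers=[E/C/B; F/D/G/H] holding=A
     unstack(H, G) → towers=[A; E/C/B; F/D/G] holding=H
     unstack(B, C) → towers=[A; E/C; F/D/G/H] holding=B  ← match

unstack(B, C)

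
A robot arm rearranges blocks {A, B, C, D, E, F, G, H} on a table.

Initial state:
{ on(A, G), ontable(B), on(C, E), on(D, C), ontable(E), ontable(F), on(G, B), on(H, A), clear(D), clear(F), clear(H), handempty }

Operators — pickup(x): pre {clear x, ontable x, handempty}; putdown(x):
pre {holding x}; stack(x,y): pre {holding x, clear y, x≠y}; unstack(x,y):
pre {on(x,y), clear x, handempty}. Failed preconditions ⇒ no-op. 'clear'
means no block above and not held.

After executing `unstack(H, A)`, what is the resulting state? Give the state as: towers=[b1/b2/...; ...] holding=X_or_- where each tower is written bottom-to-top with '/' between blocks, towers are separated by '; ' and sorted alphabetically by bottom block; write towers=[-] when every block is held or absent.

before: towers=[B/G/A/H; E/C/D; F] holding=-
pre[unstack(H, A)]: on(H,A) ✓, clear(H) ✓, handempty ✓
all met → apply unstack(H, A)
after:  towers=[B/G/A; E/C/D; F] holding=H

towers=[B/G/A; E/C/D; F] holding=H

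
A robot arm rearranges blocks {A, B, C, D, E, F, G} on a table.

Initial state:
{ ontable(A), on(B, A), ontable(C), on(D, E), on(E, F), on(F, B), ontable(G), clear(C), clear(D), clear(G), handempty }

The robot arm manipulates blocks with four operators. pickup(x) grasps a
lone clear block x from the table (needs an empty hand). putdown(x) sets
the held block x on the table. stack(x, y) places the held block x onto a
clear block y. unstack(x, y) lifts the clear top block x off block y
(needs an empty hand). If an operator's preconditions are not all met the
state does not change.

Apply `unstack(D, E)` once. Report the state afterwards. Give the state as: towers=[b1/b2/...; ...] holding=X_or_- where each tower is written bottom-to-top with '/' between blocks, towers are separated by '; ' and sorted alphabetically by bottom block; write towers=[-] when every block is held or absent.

towers=[A/B/F/E; C; G] holding=D

before: towers=[A/B/F/E/D; C; G] holding=-
pre[unstack(D, E)]: on(D,E) yes, clear(D) yes, handempty yes
all met → apply unstack(D, E)
after:  towers=[A/B/F/E; C; G] holding=D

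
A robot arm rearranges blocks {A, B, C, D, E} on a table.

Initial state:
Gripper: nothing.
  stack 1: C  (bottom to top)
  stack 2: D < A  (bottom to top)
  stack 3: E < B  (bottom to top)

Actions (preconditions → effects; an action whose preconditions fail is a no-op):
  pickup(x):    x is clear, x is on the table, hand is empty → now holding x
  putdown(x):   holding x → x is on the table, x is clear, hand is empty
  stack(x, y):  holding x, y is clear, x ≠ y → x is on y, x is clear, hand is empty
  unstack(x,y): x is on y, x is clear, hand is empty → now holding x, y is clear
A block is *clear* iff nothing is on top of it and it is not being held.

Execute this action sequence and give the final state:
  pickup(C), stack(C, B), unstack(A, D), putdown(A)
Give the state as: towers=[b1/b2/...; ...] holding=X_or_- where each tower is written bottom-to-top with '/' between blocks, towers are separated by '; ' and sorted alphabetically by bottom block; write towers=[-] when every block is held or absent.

towers=[A; D; E/B/C] holding=-

step 1 (pickup(C)): towers=[D/A; E/B] holding=C
step 2 (stack(C, B)): towers=[D/A; E/B/C] holding=-
step 3 (unstack(A, D)): towers=[D; E/B/C] holding=A
step 4 (putdown(A)): towers=[A; D; E/B/C] holding=-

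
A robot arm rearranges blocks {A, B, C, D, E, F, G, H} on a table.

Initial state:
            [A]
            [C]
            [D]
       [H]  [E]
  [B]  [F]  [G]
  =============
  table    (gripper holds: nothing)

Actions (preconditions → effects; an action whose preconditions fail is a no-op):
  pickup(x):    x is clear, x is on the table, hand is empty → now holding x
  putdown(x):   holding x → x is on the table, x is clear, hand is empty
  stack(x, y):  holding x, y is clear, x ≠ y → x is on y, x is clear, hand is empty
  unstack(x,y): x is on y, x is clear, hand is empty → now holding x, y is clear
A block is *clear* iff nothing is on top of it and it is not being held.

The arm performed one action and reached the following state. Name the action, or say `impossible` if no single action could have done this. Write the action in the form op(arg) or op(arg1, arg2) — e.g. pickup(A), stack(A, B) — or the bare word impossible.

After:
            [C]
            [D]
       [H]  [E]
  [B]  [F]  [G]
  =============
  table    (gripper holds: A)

target: towers=[B; F/H; G/E/D/C] holding=A
     unstack(A, C) → towers=[B; F/H; G/E/D/C] holding=A  ← match
     unstack(H, F) → towers=[B; F; G/E/D/C/A] holding=H
         pickup(B) → towers=[F/H; G/E/D/C/A] holding=B

unstack(A, C)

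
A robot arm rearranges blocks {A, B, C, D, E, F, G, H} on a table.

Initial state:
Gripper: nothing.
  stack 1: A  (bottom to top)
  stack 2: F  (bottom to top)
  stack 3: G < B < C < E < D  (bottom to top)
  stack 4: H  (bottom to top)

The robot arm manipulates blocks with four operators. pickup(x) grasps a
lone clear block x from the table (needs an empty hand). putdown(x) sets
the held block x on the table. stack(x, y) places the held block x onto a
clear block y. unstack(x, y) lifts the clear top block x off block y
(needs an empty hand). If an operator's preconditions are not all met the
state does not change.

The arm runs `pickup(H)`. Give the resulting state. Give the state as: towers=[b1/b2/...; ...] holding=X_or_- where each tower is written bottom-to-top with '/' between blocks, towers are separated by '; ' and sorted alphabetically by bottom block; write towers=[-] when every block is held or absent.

before: towers=[A; F; G/B/C/E/D; H] holding=-
pre[pickup(H)]: clear(H) ok, ontable(H) ok, handempty ok
all met → apply pickup(H)
after:  towers=[A; F; G/B/C/E/D] holding=H

towers=[A; F; G/B/C/E/D] holding=H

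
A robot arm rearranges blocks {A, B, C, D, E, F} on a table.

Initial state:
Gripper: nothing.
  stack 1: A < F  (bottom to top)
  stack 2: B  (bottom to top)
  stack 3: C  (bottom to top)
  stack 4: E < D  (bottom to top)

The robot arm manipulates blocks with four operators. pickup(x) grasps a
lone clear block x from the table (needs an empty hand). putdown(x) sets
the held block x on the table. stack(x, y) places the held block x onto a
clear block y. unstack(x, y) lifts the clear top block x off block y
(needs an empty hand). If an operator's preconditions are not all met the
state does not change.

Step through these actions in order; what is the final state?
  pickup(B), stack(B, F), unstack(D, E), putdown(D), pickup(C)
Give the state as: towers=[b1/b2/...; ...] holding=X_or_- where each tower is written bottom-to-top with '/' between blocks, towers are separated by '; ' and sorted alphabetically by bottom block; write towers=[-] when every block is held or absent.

towers=[A/F/B; D; E] holding=C

step 1 (pickup(B)): towers=[A/F; C; E/D] holding=B
step 2 (stack(B, F)): towers=[A/F/B; C; E/D] holding=-
step 3 (unstack(D, E)): towers=[A/F/B; C; E] holding=D
step 4 (putdown(D)): towers=[A/F/B; C; D; E] holding=-
step 5 (pickup(C)): towers=[A/F/B; D; E] holding=C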